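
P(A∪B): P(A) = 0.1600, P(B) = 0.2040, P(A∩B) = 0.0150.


P(A∪B) = 0.1600 + 0.2040 - 0.0150
= 0.3640 - 0.0150
= 0.3490

P(A∪B) = 0.3490


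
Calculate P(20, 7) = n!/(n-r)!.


P(20,7) = 20!/13!
= 2432902008176640000/6227020800
= 390700800

P(20,7) = 390700800


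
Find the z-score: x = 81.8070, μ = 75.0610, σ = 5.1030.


z = (81.8070 - 75.0610)/5.1030
= 6.7460/5.1030
= 1.3220

z = 1.3220


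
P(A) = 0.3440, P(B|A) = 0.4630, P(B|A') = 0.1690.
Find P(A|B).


P(B) = P(B|A)*P(A) + P(B|A')*P(A')
= 0.4630*0.3440 + 0.1690*0.6560
= 0.159272 + 0.110864 = 0.270136
P(A|B) = 0.159272/0.270136 = 0.5896

P(A|B) = 0.5896


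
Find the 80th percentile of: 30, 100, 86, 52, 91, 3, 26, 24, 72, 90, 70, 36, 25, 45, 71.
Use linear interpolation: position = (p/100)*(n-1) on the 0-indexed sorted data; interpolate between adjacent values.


Sorted: 3, 24, 25, 26, 30, 36, 45, 52, 70, 71, 72, 86, 90, 91, 100
n = 15
Index = 80/100 * 14 = 11.2000
Lower = data[11] = 86, Upper = data[12] = 90
P80 = 86 + 0.2000*(4) = 86.8000

P80 = 86.8000


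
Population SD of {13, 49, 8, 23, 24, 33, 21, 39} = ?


Mean = 26.2500
Variance = 159.6875
SD = sqrt(159.6875) = 12.6368

SD = 12.6368


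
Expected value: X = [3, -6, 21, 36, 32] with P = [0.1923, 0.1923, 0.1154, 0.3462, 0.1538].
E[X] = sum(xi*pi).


E[X] = 3*0.1923 - 6*0.1923 + 21*0.1154 + 36*0.3462 + 32*0.1538
= 0.5769 - 1.1538 + 2.4234 + 12.4632 + 4.9216
= 19.2313

E[X] = 19.2313


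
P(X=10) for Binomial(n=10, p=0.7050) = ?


C(10,10) = 1
p^10 = 0.030331
(1-p)^0 = 1.000000
P = 1 * 0.030331 * 1.000000 = 0.0303

P(X=10) = 0.0303


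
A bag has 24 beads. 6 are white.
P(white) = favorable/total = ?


P = 6/24 = 0.2500

P = 0.2500


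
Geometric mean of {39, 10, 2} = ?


Product = 39 × 10 × 2 = 780
GM = 780^(1/3) = 9.2052

GM = 9.2052


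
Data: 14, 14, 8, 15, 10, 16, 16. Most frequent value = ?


Frequencies: 8:1, 10:1, 14:2, 15:1, 16:2
Max frequency = 2
Mode = 14, 16

Mode = 14, 16


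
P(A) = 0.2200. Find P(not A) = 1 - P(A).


P(not A) = 1 - 0.2200 = 0.7800

P(not A) = 0.7800


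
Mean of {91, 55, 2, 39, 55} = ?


Sum = 91 + 55 + 2 + 39 + 55 = 242
n = 5
Mean = 242/5 = 48.4000

Mean = 48.4000


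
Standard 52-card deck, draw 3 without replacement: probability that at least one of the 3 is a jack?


P(at least one) = 1 - P(none)
P(none) = (48/52) × (47/51) × (46/50) = 0.782624
P(at least one) = 1 - 0.782624 = 0.2174

P = 0.2174


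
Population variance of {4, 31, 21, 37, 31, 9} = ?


Mean = 22.1667
Squared deviations: 330.0278, 78.0278, 1.3611, 220.0278, 78.0278, 173.3611
Sum = 880.8333
Variance = 880.8333/6 = 146.8056

Variance = 146.8056


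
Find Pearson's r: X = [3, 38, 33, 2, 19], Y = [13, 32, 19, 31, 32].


Mean X = 19.0000, Mean Y = 25.4000
SD X = 14.845875, SD Y = 7.914544
Cov = 27.800000
r = 27.800000/(14.845875*7.914544) = 0.2366

r = 0.2366


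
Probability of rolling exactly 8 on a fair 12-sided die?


Favorable outcomes (roll = 8): 1
Total outcomes = 12
P = 1/12 = 0.0833

P = 0.0833


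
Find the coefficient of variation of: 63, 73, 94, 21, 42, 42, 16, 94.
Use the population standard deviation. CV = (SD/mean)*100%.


Mean = 55.6250
SD = 28.3767
CV = (28.3767/55.6250)*100 = 51.0142%

CV = 51.0142%


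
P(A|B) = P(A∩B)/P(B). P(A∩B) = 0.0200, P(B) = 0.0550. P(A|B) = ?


P(A|B) = 0.0200/0.0550 = 0.3636

P(A|B) = 0.3636


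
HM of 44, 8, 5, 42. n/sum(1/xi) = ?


Sum of reciprocals = 1/44 + 1/8 + 1/5 + 1/42 = 0.371537
HM = 4/0.371537 = 10.7661

HM = 10.7661


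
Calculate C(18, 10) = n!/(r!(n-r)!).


C(18,10) = 18!/(10! × 8!)
= 6402373705728000/(3628800 × 40320)
= 43758

C(18,10) = 43758


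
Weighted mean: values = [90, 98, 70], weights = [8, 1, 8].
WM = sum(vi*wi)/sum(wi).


Numerator = 90*8 + 98*1 + 70*8 = 1378
Denominator = 8 + 1 + 8 = 17
WM = 1378/17 = 81.0588

WM = 81.0588


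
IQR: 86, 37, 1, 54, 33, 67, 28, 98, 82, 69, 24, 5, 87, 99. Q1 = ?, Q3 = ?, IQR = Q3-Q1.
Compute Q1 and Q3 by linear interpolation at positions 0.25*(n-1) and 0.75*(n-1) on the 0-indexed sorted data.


Sorted: 1, 5, 24, 28, 33, 37, 54, 67, 69, 82, 86, 87, 98, 99
Q1 (25th %ile) = 29.2500
Q3 (75th %ile) = 85.0000
IQR = 85.0000 - 29.2500 = 55.7500

IQR = 55.7500


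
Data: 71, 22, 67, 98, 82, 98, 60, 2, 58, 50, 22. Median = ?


Sorted: 2, 22, 22, 50, 58, 60, 67, 71, 82, 98, 98
n = 11 (odd)
Middle value = 60

Median = 60


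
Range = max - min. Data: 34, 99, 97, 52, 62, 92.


Max = 99, Min = 34
Range = 99 - 34 = 65

Range = 65


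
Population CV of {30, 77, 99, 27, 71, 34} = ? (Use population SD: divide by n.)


Mean = 56.3333
SD = 27.4327
CV = (27.4327/56.3333)*100 = 48.6972%

CV = 48.6972%


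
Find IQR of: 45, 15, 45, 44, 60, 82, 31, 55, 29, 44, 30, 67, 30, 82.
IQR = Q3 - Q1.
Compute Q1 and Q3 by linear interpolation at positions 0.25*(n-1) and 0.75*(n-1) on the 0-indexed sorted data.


Sorted: 15, 29, 30, 30, 31, 44, 44, 45, 45, 55, 60, 67, 82, 82
Q1 (25th %ile) = 30.2500
Q3 (75th %ile) = 58.7500
IQR = 58.7500 - 30.2500 = 28.5000

IQR = 28.5000


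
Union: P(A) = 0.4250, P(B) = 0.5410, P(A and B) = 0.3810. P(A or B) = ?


P(A∪B) = 0.4250 + 0.5410 - 0.3810
= 0.9660 - 0.3810
= 0.5850

P(A∪B) = 0.5850


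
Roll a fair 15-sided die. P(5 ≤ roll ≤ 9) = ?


Favorable outcomes (5 ≤ roll ≤ 9): 5
Total outcomes = 15
P = 5/15 = 0.3333

P = 0.3333


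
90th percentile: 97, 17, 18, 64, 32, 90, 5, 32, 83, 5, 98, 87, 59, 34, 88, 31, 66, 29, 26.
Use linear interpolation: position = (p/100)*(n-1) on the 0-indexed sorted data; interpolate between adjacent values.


Sorted: 5, 5, 17, 18, 26, 29, 31, 32, 32, 34, 59, 64, 66, 83, 87, 88, 90, 97, 98
n = 19
Index = 90/100 * 18 = 16.2000
Lower = data[16] = 90, Upper = data[17] = 97
P90 = 90 + 0.2000*(7) = 91.4000

P90 = 91.4000


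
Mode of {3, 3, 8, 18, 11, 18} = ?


Frequencies: 3:2, 8:1, 11:1, 18:2
Max frequency = 2
Mode = 3, 18

Mode = 3, 18


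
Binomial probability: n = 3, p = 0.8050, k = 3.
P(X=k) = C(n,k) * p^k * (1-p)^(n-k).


C(3,3) = 1
p^3 = 0.521660
(1-p)^0 = 1.000000
P = 1 * 0.521660 * 1.000000 = 0.5217

P(X=3) = 0.5217


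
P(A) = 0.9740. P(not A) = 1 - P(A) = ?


P(not A) = 1 - 0.9740 = 0.0260

P(not A) = 0.0260


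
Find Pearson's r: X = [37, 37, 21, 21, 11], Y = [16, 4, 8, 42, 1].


Mean X = 25.4000, Mean Y = 14.2000
SD X = 10.150862, SD Y = 14.783775
Cov = -0.480000
r = -0.480000/(10.150862*14.783775) = -0.0032

r = -0.0032


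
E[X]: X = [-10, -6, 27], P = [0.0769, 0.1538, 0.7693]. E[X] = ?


E[X] = -10*0.0769 - 6*0.1538 + 27*0.7693
= -0.7690 - 0.9228 + 20.7711
= 19.0793

E[X] = 19.0793


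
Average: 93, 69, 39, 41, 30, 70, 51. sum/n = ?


Sum = 93 + 69 + 39 + 41 + 30 + 70 + 51 = 393
n = 7
Mean = 393/7 = 56.1429

Mean = 56.1429


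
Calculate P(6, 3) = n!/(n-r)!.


P(6,3) = 6!/3!
= 720/6
= 120

P(6,3) = 120


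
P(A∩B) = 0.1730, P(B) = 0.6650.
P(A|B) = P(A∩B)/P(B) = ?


P(A|B) = 0.1730/0.6650 = 0.2602

P(A|B) = 0.2602


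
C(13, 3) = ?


C(13,3) = 13!/(3! × 10!)
= 6227020800/(6 × 3628800)
= 286

C(13,3) = 286


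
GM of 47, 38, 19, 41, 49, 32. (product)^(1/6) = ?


Product = 47 × 38 × 19 × 41 × 49 × 32 = 2181548992
GM = 2181548992^(1/6) = 36.0131

GM = 36.0131


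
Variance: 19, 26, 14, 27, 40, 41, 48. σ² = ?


Mean = 30.7143
Squared deviations: 137.2245, 22.2245, 279.3673, 13.7959, 86.2245, 105.7959, 298.7959
Sum = 943.4286
Variance = 943.4286/7 = 134.7755

Variance = 134.7755


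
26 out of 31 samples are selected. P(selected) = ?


P = 26/31 = 0.8387

P = 0.8387


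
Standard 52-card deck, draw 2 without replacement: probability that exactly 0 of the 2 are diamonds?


Hypergeometric: P(X=0) = C(13,0)·C(39,2) / C(52,2)
= 1 × 741 / 1326
= 741/1326 = 0.5588

P = 0.5588


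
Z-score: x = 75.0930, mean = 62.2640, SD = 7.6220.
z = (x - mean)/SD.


z = (75.0930 - 62.2640)/7.6220
= 12.8290/7.6220
= 1.6832

z = 1.6832


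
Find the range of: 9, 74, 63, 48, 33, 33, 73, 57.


Max = 74, Min = 9
Range = 74 - 9 = 65

Range = 65


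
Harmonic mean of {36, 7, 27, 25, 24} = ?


Sum of reciprocals = 1/36 + 1/7 + 1/27 + 1/25 + 1/24 = 0.289339
HM = 5/0.289339 = 17.2808

HM = 17.2808


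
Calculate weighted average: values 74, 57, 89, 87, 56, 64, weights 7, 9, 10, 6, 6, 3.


Numerator = 74*7 + 57*9 + 89*10 + 87*6 + 56*6 + 64*3 = 2971
Denominator = 7 + 9 + 10 + 6 + 6 + 3 = 41
WM = 2971/41 = 72.4634

WM = 72.4634


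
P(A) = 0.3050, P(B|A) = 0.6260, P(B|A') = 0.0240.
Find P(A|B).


P(B) = P(B|A)*P(A) + P(B|A')*P(A')
= 0.6260*0.3050 + 0.0240*0.6950
= 0.190930 + 0.016680 = 0.207610
P(A|B) = 0.190930/0.207610 = 0.9197

P(A|B) = 0.9197


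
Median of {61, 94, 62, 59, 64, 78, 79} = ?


Sorted: 59, 61, 62, 64, 78, 79, 94
n = 7 (odd)
Middle value = 64

Median = 64


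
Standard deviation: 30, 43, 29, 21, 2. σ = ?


Mean = 25.0000
Variance = 182.0000
SD = sqrt(182.0000) = 13.4907

SD = 13.4907


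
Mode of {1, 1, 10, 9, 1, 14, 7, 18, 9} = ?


Frequencies: 1:3, 7:1, 9:2, 10:1, 14:1, 18:1
Max frequency = 3
Mode = 1

Mode = 1


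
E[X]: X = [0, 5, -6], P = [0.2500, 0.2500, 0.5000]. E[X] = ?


E[X] = 0*0.2500 + 5*0.2500 - 6*0.5000
= 0 + 1.2500 - 3.0000
= -1.7500

E[X] = -1.7500


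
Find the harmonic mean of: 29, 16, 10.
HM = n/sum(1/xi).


Sum of reciprocals = 1/29 + 1/16 + 1/10 = 0.196983
HM = 3/0.196983 = 15.2298

HM = 15.2298


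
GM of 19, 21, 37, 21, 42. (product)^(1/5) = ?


Product = 19 × 21 × 37 × 21 × 42 = 13020966
GM = 13020966^(1/5) = 26.4806

GM = 26.4806


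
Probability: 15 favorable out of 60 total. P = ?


P = 15/60 = 0.2500

P = 0.2500


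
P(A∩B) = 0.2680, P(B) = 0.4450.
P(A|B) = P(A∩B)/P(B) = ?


P(A|B) = 0.2680/0.4450 = 0.6022

P(A|B) = 0.6022


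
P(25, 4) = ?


P(25,4) = 25!/21!
= 15511210043330985984000000/51090942171709440000
= 303600

P(25,4) = 303600


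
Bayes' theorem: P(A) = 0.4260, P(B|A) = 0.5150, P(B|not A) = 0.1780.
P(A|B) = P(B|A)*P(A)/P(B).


P(B) = P(B|A)*P(A) + P(B|A')*P(A')
= 0.5150*0.4260 + 0.1780*0.5740
= 0.219390 + 0.102172 = 0.321562
P(A|B) = 0.219390/0.321562 = 0.6823

P(A|B) = 0.6823


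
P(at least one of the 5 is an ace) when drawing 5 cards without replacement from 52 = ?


P(at least one) = 1 - P(none)
P(none) = (48/52) × (47/51) × (46/50) × (45/49) × (44/48) = 0.658842
P(at least one) = 1 - 0.658842 = 0.3412

P = 0.3412


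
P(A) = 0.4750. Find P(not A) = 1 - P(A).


P(not A) = 1 - 0.4750 = 0.5250

P(not A) = 0.5250


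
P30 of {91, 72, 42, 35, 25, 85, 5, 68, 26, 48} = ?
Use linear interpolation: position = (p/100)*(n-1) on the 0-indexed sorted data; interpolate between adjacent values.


Sorted: 5, 25, 26, 35, 42, 48, 68, 72, 85, 91
n = 10
Index = 30/100 * 9 = 2.7000
Lower = data[2] = 26, Upper = data[3] = 35
P30 = 26 + 0.7000*(9) = 32.3000

P30 = 32.3000


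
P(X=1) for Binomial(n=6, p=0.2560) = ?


C(6,1) = 6
p^1 = 0.256000
(1-p)^5 = 0.227963
P = 6 * 0.256000 * 0.227963 = 0.3502

P(X=1) = 0.3502


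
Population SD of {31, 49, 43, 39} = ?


Mean = 40.5000
Variance = 42.7500
SD = sqrt(42.7500) = 6.5383

SD = 6.5383


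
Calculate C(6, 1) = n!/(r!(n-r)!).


C(6,1) = 6!/(1! × 5!)
= 720/(1 × 120)
= 6

C(6,1) = 6


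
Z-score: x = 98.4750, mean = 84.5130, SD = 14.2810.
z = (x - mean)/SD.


z = (98.4750 - 84.5130)/14.2810
= 13.9620/14.2810
= 0.9777

z = 0.9777


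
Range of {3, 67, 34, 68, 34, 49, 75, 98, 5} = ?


Max = 98, Min = 3
Range = 98 - 3 = 95

Range = 95


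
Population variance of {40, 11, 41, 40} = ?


Mean = 33.0000
Squared deviations: 49.0000, 484.0000, 64.0000, 49.0000
Sum = 646.0000
Variance = 646.0000/4 = 161.5000

Variance = 161.5000


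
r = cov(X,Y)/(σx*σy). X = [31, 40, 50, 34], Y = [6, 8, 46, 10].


Mean X = 38.7500, Mean Y = 17.5000
SD X = 7.258616, SD Y = 16.515145
Cov = 108.375000
r = 108.375000/(7.258616*16.515145) = 0.9041

r = 0.9041


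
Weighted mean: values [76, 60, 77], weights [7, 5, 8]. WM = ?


Numerator = 76*7 + 60*5 + 77*8 = 1448
Denominator = 7 + 5 + 8 = 20
WM = 1448/20 = 72.4000

WM = 72.4000


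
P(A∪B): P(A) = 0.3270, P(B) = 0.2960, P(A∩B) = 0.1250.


P(A∪B) = 0.3270 + 0.2960 - 0.1250
= 0.6230 - 0.1250
= 0.4980

P(A∪B) = 0.4980


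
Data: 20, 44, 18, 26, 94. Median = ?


Sorted: 18, 20, 26, 44, 94
n = 5 (odd)
Middle value = 26

Median = 26


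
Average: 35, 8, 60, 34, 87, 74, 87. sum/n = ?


Sum = 35 + 8 + 60 + 34 + 87 + 74 + 87 = 385
n = 7
Mean = 385/7 = 55.0000

Mean = 55.0000


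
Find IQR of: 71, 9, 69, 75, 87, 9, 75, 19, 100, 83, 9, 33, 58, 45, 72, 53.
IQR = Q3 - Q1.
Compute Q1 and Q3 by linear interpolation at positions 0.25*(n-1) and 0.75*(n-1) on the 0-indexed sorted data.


Sorted: 9, 9, 9, 19, 33, 45, 53, 58, 69, 71, 72, 75, 75, 83, 87, 100
Q1 (25th %ile) = 29.5000
Q3 (75th %ile) = 75.0000
IQR = 75.0000 - 29.5000 = 45.5000

IQR = 45.5000


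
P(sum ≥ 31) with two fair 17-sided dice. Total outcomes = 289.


Total outcomes = 17×17 = 289
Favorable (sum ≥ 31): 10
P = 10/289 = 0.0346

P = 0.0346


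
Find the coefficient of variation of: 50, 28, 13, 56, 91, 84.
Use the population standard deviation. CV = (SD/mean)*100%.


Mean = 53.6667
SD = 27.8248
CV = (27.8248/53.6667)*100 = 51.8475%

CV = 51.8475%


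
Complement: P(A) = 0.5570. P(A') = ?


P(not A) = 1 - 0.5570 = 0.4430

P(not A) = 0.4430


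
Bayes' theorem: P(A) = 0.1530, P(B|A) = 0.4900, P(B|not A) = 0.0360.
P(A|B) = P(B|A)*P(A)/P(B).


P(B) = P(B|A)*P(A) + P(B|A')*P(A')
= 0.4900*0.1530 + 0.0360*0.8470
= 0.074970 + 0.030492 = 0.105462
P(A|B) = 0.074970/0.105462 = 0.7109

P(A|B) = 0.7109


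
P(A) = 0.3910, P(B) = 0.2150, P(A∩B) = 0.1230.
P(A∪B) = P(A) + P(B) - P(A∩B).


P(A∪B) = 0.3910 + 0.2150 - 0.1230
= 0.6060 - 0.1230
= 0.4830

P(A∪B) = 0.4830


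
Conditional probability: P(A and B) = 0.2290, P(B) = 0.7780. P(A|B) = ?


P(A|B) = 0.2290/0.7780 = 0.2943

P(A|B) = 0.2943


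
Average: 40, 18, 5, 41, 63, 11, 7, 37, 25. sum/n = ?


Sum = 40 + 18 + 5 + 41 + 63 + 11 + 7 + 37 + 25 = 247
n = 9
Mean = 247/9 = 27.4444

Mean = 27.4444


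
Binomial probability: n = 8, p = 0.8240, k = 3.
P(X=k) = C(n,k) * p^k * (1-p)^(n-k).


C(8,3) = 56
p^3 = 0.559476
(1-p)^5 = 0.000169
P = 56 * 0.559476 * 0.000169 = 0.0053

P(X=3) = 0.0053


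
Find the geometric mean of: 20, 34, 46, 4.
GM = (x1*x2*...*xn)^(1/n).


Product = 20 × 34 × 46 × 4 = 125120
GM = 125120^(1/4) = 18.8075

GM = 18.8075


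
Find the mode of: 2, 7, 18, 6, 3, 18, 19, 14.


Frequencies: 2:1, 3:1, 6:1, 7:1, 14:1, 18:2, 19:1
Max frequency = 2
Mode = 18

Mode = 18


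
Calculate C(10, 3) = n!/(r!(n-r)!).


C(10,3) = 10!/(3! × 7!)
= 3628800/(6 × 5040)
= 120

C(10,3) = 120


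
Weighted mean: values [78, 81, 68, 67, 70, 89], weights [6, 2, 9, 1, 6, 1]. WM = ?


Numerator = 78*6 + 81*2 + 68*9 + 67*1 + 70*6 + 89*1 = 1818
Denominator = 6 + 2 + 9 + 1 + 6 + 1 = 25
WM = 1818/25 = 72.7200

WM = 72.7200


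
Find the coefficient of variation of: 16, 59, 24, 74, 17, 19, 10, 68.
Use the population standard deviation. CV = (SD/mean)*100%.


Mean = 35.8750
SD = 24.6649
CV = (24.6649/35.8750)*100 = 68.7525%

CV = 68.7525%


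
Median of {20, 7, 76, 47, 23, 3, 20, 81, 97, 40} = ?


Sorted: 3, 7, 20, 20, 23, 40, 47, 76, 81, 97
n = 10 (even)
Middle values: 23 and 40
Median = (23+40)/2 = 31.5000

Median = 31.5000


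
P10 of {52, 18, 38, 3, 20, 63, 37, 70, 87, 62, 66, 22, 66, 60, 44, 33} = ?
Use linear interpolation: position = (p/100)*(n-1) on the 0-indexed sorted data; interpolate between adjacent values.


Sorted: 3, 18, 20, 22, 33, 37, 38, 44, 52, 60, 62, 63, 66, 66, 70, 87
n = 16
Index = 10/100 * 15 = 1.5000
Lower = data[1] = 18, Upper = data[2] = 20
P10 = 18 + 0.5000*(2) = 19.0000

P10 = 19.0000


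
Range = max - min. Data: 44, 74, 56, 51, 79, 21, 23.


Max = 79, Min = 21
Range = 79 - 21 = 58

Range = 58


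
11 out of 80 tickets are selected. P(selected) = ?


P = 11/80 = 0.1375

P = 0.1375


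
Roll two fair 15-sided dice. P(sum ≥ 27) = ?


Total outcomes = 15×15 = 225
Favorable (sum ≥ 27): 10
P = 10/225 = 0.0444

P = 0.0444


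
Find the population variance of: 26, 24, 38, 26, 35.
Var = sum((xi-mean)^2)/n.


Mean = 29.8000
Squared deviations: 14.4400, 33.6400, 67.2400, 14.4400, 27.0400
Sum = 156.8000
Variance = 156.8000/5 = 31.3600

Variance = 31.3600


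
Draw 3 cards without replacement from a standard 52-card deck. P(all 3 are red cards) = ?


P(all red cards) = (26/52) × (25/51) × (24/50)
= 0.1176

P = 0.1176


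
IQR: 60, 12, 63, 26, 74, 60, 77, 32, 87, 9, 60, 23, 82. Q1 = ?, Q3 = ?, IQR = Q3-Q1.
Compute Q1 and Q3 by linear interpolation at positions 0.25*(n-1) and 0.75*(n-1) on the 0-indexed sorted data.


Sorted: 9, 12, 23, 26, 32, 60, 60, 60, 63, 74, 77, 82, 87
Q1 (25th %ile) = 26.0000
Q3 (75th %ile) = 74.0000
IQR = 74.0000 - 26.0000 = 48.0000

IQR = 48.0000


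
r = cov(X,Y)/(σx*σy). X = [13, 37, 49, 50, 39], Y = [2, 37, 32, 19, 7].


Mean X = 37.6000, Mean Y = 19.4000
SD X = 13.350655, SD Y = 13.602941
Cov = 107.760000
r = 107.760000/(13.350655*13.602941) = 0.5934

r = 0.5934


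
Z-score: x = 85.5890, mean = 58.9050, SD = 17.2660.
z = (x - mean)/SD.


z = (85.5890 - 58.9050)/17.2660
= 26.6840/17.2660
= 1.5455

z = 1.5455


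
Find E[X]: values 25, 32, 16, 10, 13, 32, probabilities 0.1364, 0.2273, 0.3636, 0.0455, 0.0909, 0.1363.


E[X] = 25*0.1364 + 32*0.2273 + 16*0.3636 + 10*0.0455 + 13*0.0909 + 32*0.1363
= 3.4100 + 7.2736 + 5.8176 + 0.4550 + 1.1817 + 4.3616
= 22.4995

E[X] = 22.4995


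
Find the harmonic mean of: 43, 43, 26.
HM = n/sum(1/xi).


Sum of reciprocals = 1/43 + 1/43 + 1/26 = 0.084973
HM = 3/0.084973 = 35.3053

HM = 35.3053


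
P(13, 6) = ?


P(13,6) = 13!/7!
= 6227020800/5040
= 1235520

P(13,6) = 1235520


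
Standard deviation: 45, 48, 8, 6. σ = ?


Mean = 26.7500
Variance = 391.6875
SD = sqrt(391.6875) = 19.7911

SD = 19.7911


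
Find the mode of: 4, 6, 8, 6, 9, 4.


Frequencies: 4:2, 6:2, 8:1, 9:1
Max frequency = 2
Mode = 4, 6

Mode = 4, 6


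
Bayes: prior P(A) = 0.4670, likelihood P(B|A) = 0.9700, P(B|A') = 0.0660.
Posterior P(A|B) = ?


P(B) = P(B|A)*P(A) + P(B|A')*P(A')
= 0.9700*0.4670 + 0.0660*0.5330
= 0.452990 + 0.035178 = 0.488168
P(A|B) = 0.452990/0.488168 = 0.9279

P(A|B) = 0.9279


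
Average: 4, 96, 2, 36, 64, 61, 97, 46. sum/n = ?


Sum = 4 + 96 + 2 + 36 + 64 + 61 + 97 + 46 = 406
n = 8
Mean = 406/8 = 50.7500

Mean = 50.7500


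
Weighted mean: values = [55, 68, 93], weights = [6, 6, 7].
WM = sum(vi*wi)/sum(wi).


Numerator = 55*6 + 68*6 + 93*7 = 1389
Denominator = 6 + 6 + 7 = 19
WM = 1389/19 = 73.1053

WM = 73.1053


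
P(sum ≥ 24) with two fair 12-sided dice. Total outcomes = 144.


Total outcomes = 12×12 = 144
Favorable (sum ≥ 24): 1
P = 1/144 = 0.0069

P = 0.0069


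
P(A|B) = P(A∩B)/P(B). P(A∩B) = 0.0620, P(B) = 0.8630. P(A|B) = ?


P(A|B) = 0.0620/0.8630 = 0.0718

P(A|B) = 0.0718


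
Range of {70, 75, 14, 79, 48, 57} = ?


Max = 79, Min = 14
Range = 79 - 14 = 65

Range = 65


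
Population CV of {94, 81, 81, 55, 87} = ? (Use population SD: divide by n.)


Mean = 79.6000
SD = 13.2000
CV = (13.2000/79.6000)*100 = 16.5829%

CV = 16.5829%


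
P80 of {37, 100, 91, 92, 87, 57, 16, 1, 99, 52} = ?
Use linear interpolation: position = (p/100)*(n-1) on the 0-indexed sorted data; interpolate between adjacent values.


Sorted: 1, 16, 37, 52, 57, 87, 91, 92, 99, 100
n = 10
Index = 80/100 * 9 = 7.2000
Lower = data[7] = 92, Upper = data[8] = 99
P80 = 92 + 0.2000*(7) = 93.4000

P80 = 93.4000


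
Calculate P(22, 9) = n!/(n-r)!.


P(22,9) = 22!/13!
= 1124000727777607680000/6227020800
= 180503769600

P(22,9) = 180503769600


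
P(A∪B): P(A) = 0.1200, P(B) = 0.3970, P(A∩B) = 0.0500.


P(A∪B) = 0.1200 + 0.3970 - 0.0500
= 0.5170 - 0.0500
= 0.4670

P(A∪B) = 0.4670


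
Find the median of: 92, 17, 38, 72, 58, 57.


Sorted: 17, 38, 57, 58, 72, 92
n = 6 (even)
Middle values: 57 and 58
Median = (57+58)/2 = 57.5000

Median = 57.5000


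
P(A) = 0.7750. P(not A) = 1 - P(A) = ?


P(not A) = 1 - 0.7750 = 0.2250

P(not A) = 0.2250


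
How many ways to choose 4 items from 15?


C(15,4) = 15!/(4! × 11!)
= 1307674368000/(24 × 39916800)
= 1365

C(15,4) = 1365


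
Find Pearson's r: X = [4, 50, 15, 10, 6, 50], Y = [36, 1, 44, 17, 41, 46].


Mean X = 22.5000, Mean Y = 30.8333
SD X = 19.746308, SD Y = 16.405453
Cov = -98.750000
r = -98.750000/(19.746308*16.405453) = -0.3048

r = -0.3048


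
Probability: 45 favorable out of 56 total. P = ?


P = 45/56 = 0.8036

P = 0.8036


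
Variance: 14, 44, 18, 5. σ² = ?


Mean = 20.2500
Squared deviations: 39.0625, 564.0625, 5.0625, 232.5625
Sum = 840.7500
Variance = 840.7500/4 = 210.1875

Variance = 210.1875


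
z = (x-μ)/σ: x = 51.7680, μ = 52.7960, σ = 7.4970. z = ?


z = (51.7680 - 52.7960)/7.4970
= -1.0280/7.4970
= -0.1371

z = -0.1371


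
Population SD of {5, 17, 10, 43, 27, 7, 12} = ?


Mean = 17.2857
Variance = 156.2041
SD = sqrt(156.2041) = 12.4982

SD = 12.4982


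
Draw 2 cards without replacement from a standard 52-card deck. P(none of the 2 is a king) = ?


P(no kings) = (48/52) × (47/51)
= 0.8507

P = 0.8507


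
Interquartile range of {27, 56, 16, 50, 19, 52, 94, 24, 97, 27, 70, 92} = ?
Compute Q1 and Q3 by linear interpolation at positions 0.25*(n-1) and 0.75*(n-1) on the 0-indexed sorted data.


Sorted: 16, 19, 24, 27, 27, 50, 52, 56, 70, 92, 94, 97
Q1 (25th %ile) = 26.2500
Q3 (75th %ile) = 75.5000
IQR = 75.5000 - 26.2500 = 49.2500

IQR = 49.2500


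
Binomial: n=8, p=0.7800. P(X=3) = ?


C(8,3) = 56
p^3 = 0.474552
(1-p)^5 = 0.000515
P = 56 * 0.474552 * 0.000515 = 0.0137

P(X=3) = 0.0137


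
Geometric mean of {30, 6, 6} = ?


Product = 30 × 6 × 6 = 1080
GM = 1080^(1/3) = 10.2599

GM = 10.2599


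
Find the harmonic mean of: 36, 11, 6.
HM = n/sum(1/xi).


Sum of reciprocals = 1/36 + 1/11 + 1/6 = 0.285354
HM = 3/0.285354 = 10.5133

HM = 10.5133


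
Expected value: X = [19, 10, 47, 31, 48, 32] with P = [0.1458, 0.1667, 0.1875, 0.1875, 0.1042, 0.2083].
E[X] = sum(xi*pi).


E[X] = 19*0.1458 + 10*0.1667 + 47*0.1875 + 31*0.1875 + 48*0.1042 + 32*0.2083
= 2.7702 + 1.6670 + 8.8125 + 5.8125 + 5.0016 + 6.6656
= 30.7294

E[X] = 30.7294


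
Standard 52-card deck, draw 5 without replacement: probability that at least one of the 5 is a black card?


P(at least one) = 1 - P(none)
P(none) = (26/52) × (25/51) × (24/50) × (23/49) × (22/48) = 0.025310
P(at least one) = 1 - 0.025310 = 0.9747

P = 0.9747


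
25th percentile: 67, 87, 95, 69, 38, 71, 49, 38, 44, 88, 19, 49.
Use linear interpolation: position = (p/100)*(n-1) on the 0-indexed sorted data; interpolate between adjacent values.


Sorted: 19, 38, 38, 44, 49, 49, 67, 69, 71, 87, 88, 95
n = 12
Index = 25/100 * 11 = 2.7500
Lower = data[2] = 38, Upper = data[3] = 44
P25 = 38 + 0.7500*(6) = 42.5000

P25 = 42.5000


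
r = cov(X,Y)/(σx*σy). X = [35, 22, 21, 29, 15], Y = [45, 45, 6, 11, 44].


Mean X = 24.4000, Mean Y = 30.2000
SD X = 6.916647, SD Y = 17.792133
Cov = -2.880000
r = -2.880000/(6.916647*17.792133) = -0.0234

r = -0.0234


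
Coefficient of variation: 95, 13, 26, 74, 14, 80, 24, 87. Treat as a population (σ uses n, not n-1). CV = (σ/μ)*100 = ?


Mean = 51.6250
SD = 33.1019
CV = (33.1019/51.6250)*100 = 64.1199%

CV = 64.1199%


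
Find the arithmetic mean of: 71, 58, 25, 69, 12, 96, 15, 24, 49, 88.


Sum = 71 + 58 + 25 + 69 + 12 + 96 + 15 + 24 + 49 + 88 = 507
n = 10
Mean = 507/10 = 50.7000

Mean = 50.7000


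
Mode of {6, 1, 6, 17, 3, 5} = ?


Frequencies: 1:1, 3:1, 5:1, 6:2, 17:1
Max frequency = 2
Mode = 6

Mode = 6


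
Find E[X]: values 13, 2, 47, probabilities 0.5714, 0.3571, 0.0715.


E[X] = 13*0.5714 + 2*0.3571 + 47*0.0715
= 7.4282 + 0.7142 + 3.3605
= 11.5029

E[X] = 11.5029


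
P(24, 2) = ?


P(24,2) = 24!/22!
= 620448401733239439360000/1124000727777607680000
= 552

P(24,2) = 552


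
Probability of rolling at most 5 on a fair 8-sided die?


Favorable outcomes (roll ≤ 5): 5
Total outcomes = 8
P = 5/8 = 0.6250

P = 0.6250


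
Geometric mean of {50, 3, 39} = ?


Product = 50 × 3 × 39 = 5850
GM = 5850^(1/3) = 18.0185

GM = 18.0185


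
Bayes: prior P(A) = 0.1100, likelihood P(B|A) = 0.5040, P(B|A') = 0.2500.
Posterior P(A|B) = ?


P(B) = P(B|A)*P(A) + P(B|A')*P(A')
= 0.5040*0.1100 + 0.2500*0.8900
= 0.055440 + 0.222500 = 0.277940
P(A|B) = 0.055440/0.277940 = 0.1995

P(A|B) = 0.1995


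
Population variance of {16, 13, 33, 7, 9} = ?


Mean = 15.6000
Squared deviations: 0.1600, 6.7600, 302.7600, 73.9600, 43.5600
Sum = 427.2000
Variance = 427.2000/5 = 85.4400

Variance = 85.4400


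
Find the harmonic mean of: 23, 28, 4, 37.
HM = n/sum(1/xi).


Sum of reciprocals = 1/23 + 1/28 + 1/4 + 1/37 = 0.356220
HM = 4/0.356220 = 11.2290

HM = 11.2290


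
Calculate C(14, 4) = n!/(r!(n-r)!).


C(14,4) = 14!/(4! × 10!)
= 87178291200/(24 × 3628800)
= 1001

C(14,4) = 1001


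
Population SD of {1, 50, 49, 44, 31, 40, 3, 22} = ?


Mean = 30.0000
Variance = 336.5000
SD = sqrt(336.5000) = 18.3439

SD = 18.3439


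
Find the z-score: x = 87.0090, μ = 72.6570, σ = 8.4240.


z = (87.0090 - 72.6570)/8.4240
= 14.3520/8.4240
= 1.7037

z = 1.7037


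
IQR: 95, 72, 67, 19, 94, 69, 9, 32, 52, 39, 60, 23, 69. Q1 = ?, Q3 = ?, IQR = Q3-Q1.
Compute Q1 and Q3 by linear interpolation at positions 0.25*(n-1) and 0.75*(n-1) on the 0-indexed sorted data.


Sorted: 9, 19, 23, 32, 39, 52, 60, 67, 69, 69, 72, 94, 95
Q1 (25th %ile) = 32.0000
Q3 (75th %ile) = 69.0000
IQR = 69.0000 - 32.0000 = 37.0000

IQR = 37.0000


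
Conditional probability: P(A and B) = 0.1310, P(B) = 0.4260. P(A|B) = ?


P(A|B) = 0.1310/0.4260 = 0.3075

P(A|B) = 0.3075


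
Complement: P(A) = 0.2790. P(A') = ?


P(not A) = 1 - 0.2790 = 0.7210

P(not A) = 0.7210


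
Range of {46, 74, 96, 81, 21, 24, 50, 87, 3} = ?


Max = 96, Min = 3
Range = 96 - 3 = 93

Range = 93


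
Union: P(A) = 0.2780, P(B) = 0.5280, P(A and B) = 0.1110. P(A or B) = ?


P(A∪B) = 0.2780 + 0.5280 - 0.1110
= 0.8060 - 0.1110
= 0.6950

P(A∪B) = 0.6950


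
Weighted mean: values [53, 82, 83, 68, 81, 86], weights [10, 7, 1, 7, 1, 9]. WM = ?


Numerator = 53*10 + 82*7 + 83*1 + 68*7 + 81*1 + 86*9 = 2518
Denominator = 10 + 7 + 1 + 7 + 1 + 9 = 35
WM = 2518/35 = 71.9429

WM = 71.9429


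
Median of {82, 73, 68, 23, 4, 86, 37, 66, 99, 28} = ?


Sorted: 4, 23, 28, 37, 66, 68, 73, 82, 86, 99
n = 10 (even)
Middle values: 66 and 68
Median = (66+68)/2 = 67.0000

Median = 67.0000


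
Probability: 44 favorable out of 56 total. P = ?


P = 44/56 = 0.7857

P = 0.7857


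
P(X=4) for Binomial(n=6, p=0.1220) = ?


C(6,4) = 15
p^4 = 0.000222
(1-p)^2 = 0.770884
P = 15 * 0.000222 * 0.770884 = 0.0026

P(X=4) = 0.0026


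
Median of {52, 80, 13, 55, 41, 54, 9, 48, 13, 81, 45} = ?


Sorted: 9, 13, 13, 41, 45, 48, 52, 54, 55, 80, 81
n = 11 (odd)
Middle value = 48

Median = 48


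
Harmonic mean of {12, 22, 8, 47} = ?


Sum of reciprocals = 1/12 + 1/22 + 1/8 + 1/47 = 0.275064
HM = 4/0.275064 = 14.5420

HM = 14.5420


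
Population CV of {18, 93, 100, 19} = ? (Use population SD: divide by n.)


Mean = 57.5000
SD = 39.0800
CV = (39.0800/57.5000)*100 = 67.9653%

CV = 67.9653%


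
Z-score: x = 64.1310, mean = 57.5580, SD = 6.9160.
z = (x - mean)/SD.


z = (64.1310 - 57.5580)/6.9160
= 6.5730/6.9160
= 0.9504

z = 0.9504


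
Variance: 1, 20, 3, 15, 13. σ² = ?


Mean = 10.4000
Squared deviations: 88.3600, 92.1600, 54.7600, 21.1600, 6.7600
Sum = 263.2000
Variance = 263.2000/5 = 52.6400

Variance = 52.6400


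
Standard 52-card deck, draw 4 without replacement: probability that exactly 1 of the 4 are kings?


Hypergeometric: P(X=1) = C(4,1)·C(48,3) / C(52,4)
= 4 × 17296 / 270725
= 69184/270725 = 0.2556

P = 0.2556


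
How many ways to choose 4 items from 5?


C(5,4) = 5!/(4! × 1!)
= 120/(24 × 1)
= 5

C(5,4) = 5


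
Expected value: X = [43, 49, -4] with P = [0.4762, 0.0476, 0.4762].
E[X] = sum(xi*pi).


E[X] = 43*0.4762 + 49*0.0476 - 4*0.4762
= 20.4766 + 2.3324 - 1.9048
= 20.9042

E[X] = 20.9042


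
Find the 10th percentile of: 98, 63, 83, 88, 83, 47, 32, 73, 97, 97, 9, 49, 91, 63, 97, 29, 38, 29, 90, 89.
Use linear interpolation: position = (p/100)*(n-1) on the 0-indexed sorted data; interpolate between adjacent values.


Sorted: 9, 29, 29, 32, 38, 47, 49, 63, 63, 73, 83, 83, 88, 89, 90, 91, 97, 97, 97, 98
n = 20
Index = 10/100 * 19 = 1.9000
Lower = data[1] = 29, Upper = data[2] = 29
P10 = 29 + 0.9000*(0) = 29.0000

P10 = 29.0000


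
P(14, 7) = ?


P(14,7) = 14!/7!
= 87178291200/5040
= 17297280

P(14,7) = 17297280


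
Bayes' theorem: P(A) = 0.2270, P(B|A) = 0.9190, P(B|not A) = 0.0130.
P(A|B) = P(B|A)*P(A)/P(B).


P(B) = P(B|A)*P(A) + P(B|A')*P(A')
= 0.9190*0.2270 + 0.0130*0.7730
= 0.208613 + 0.010049 = 0.218662
P(A|B) = 0.208613/0.218662 = 0.9540

P(A|B) = 0.9540


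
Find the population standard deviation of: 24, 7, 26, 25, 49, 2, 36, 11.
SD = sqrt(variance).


Mean = 22.5000
Variance = 212.2500
SD = sqrt(212.2500) = 14.5688

SD = 14.5688


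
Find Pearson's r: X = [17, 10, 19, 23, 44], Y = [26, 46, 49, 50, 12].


Mean X = 22.6000, Mean Y = 36.6000
SD X = 11.499565, SD Y = 15.094370
Cov = -124.960000
r = -124.960000/(11.499565*15.094370) = -0.7199

r = -0.7199


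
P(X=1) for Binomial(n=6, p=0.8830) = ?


C(6,1) = 6
p^1 = 0.883000
(1-p)^5 = 2.192448e-05
P = 6 * 0.883000 * 2.192448e-05 = 0.0001

P(X=1) = 0.0001


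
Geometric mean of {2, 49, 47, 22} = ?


Product = 2 × 49 × 47 × 22 = 101332
GM = 101332^(1/4) = 17.8417

GM = 17.8417


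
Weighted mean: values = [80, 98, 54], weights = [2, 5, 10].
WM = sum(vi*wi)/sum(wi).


Numerator = 80*2 + 98*5 + 54*10 = 1190
Denominator = 2 + 5 + 10 = 17
WM = 1190/17 = 70.0000

WM = 70.0000


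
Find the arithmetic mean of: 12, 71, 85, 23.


Sum = 12 + 71 + 85 + 23 = 191
n = 4
Mean = 191/4 = 47.7500

Mean = 47.7500


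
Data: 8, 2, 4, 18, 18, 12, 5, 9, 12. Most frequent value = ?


Frequencies: 2:1, 4:1, 5:1, 8:1, 9:1, 12:2, 18:2
Max frequency = 2
Mode = 12, 18

Mode = 12, 18


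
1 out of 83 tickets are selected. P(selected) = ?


P = 1/83 = 0.0120

P = 0.0120


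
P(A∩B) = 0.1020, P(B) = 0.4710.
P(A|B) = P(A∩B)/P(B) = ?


P(A|B) = 0.1020/0.4710 = 0.2166

P(A|B) = 0.2166


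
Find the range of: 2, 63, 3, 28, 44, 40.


Max = 63, Min = 2
Range = 63 - 2 = 61

Range = 61


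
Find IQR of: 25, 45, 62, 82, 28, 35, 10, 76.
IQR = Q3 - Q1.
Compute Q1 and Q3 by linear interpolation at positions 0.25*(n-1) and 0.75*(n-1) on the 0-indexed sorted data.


Sorted: 10, 25, 28, 35, 45, 62, 76, 82
Q1 (25th %ile) = 27.2500
Q3 (75th %ile) = 65.5000
IQR = 65.5000 - 27.2500 = 38.2500

IQR = 38.2500


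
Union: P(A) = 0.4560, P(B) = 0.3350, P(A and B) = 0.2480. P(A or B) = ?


P(A∪B) = 0.4560 + 0.3350 - 0.2480
= 0.7910 - 0.2480
= 0.5430

P(A∪B) = 0.5430


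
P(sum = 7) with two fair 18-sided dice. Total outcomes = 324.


Total outcomes = 18×18 = 324
Favorable (sum = 7): 6
P = 6/324 = 0.0185

P = 0.0185


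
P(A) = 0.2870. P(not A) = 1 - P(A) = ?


P(not A) = 1 - 0.2870 = 0.7130

P(not A) = 0.7130


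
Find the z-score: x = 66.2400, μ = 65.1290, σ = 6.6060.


z = (66.2400 - 65.1290)/6.6060
= 1.1110/6.6060
= 0.1682

z = 0.1682


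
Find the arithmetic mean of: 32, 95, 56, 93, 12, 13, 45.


Sum = 32 + 95 + 56 + 93 + 12 + 13 + 45 = 346
n = 7
Mean = 346/7 = 49.4286

Mean = 49.4286


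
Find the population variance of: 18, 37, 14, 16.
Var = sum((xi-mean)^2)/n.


Mean = 21.2500
Squared deviations: 10.5625, 248.0625, 52.5625, 27.5625
Sum = 338.7500
Variance = 338.7500/4 = 84.6875

Variance = 84.6875


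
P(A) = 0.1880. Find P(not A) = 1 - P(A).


P(not A) = 1 - 0.1880 = 0.8120

P(not A) = 0.8120


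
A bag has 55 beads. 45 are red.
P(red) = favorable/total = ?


P = 45/55 = 0.8182

P = 0.8182


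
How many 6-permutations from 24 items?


P(24,6) = 24!/18!
= 620448401733239439360000/6402373705728000
= 96909120

P(24,6) = 96909120


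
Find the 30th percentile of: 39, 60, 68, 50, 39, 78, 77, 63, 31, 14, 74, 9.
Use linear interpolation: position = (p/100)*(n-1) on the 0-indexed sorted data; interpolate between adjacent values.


Sorted: 9, 14, 31, 39, 39, 50, 60, 63, 68, 74, 77, 78
n = 12
Index = 30/100 * 11 = 3.3000
Lower = data[3] = 39, Upper = data[4] = 39
P30 = 39 + 0.3000*(0) = 39.0000

P30 = 39.0000


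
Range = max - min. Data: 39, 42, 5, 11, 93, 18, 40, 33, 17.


Max = 93, Min = 5
Range = 93 - 5 = 88

Range = 88


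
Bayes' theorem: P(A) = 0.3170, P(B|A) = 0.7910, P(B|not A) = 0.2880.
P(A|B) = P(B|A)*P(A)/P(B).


P(B) = P(B|A)*P(A) + P(B|A')*P(A')
= 0.7910*0.3170 + 0.2880*0.6830
= 0.250747 + 0.196704 = 0.447451
P(A|B) = 0.250747/0.447451 = 0.5604

P(A|B) = 0.5604


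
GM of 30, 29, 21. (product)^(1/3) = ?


Product = 30 × 29 × 21 = 18270
GM = 18270^(1/3) = 26.3378

GM = 26.3378


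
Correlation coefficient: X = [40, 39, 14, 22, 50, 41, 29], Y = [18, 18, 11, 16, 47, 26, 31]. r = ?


Mean X = 33.5714, Mean Y = 23.8571
SD X = 11.549362, SD Y = 11.255837
Cov = 90.938776
r = 90.938776/(11.549362*11.255837) = 0.6995

r = 0.6995


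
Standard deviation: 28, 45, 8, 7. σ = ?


Mean = 22.0000
Variance = 246.5000
SD = sqrt(246.5000) = 15.7003

SD = 15.7003


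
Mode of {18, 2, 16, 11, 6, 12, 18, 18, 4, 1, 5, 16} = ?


Frequencies: 1:1, 2:1, 4:1, 5:1, 6:1, 11:1, 12:1, 16:2, 18:3
Max frequency = 3
Mode = 18

Mode = 18


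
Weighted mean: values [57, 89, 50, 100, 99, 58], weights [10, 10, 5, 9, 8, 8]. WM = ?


Numerator = 57*10 + 89*10 + 50*5 + 100*9 + 99*8 + 58*8 = 3866
Denominator = 10 + 10 + 5 + 9 + 8 + 8 = 50
WM = 3866/50 = 77.3200

WM = 77.3200


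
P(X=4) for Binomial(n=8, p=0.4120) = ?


C(8,4) = 70
p^4 = 0.028813
(1-p)^4 = 0.119539
P = 70 * 0.028813 * 0.119539 = 0.2411

P(X=4) = 0.2411


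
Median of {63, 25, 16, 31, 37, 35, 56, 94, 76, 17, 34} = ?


Sorted: 16, 17, 25, 31, 34, 35, 37, 56, 63, 76, 94
n = 11 (odd)
Middle value = 35

Median = 35


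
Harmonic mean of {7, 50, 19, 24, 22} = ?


Sum of reciprocals = 1/7 + 1/50 + 1/19 + 1/24 + 1/22 = 0.302610
HM = 5/0.302610 = 16.5229

HM = 16.5229


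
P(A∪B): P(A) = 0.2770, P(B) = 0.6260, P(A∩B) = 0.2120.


P(A∪B) = 0.2770 + 0.6260 - 0.2120
= 0.9030 - 0.2120
= 0.6910

P(A∪B) = 0.6910


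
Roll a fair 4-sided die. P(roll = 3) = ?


Favorable outcomes (roll = 3): 1
Total outcomes = 4
P = 1/4 = 0.2500

P = 0.2500


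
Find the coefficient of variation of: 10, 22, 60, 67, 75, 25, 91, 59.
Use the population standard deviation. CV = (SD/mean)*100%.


Mean = 51.1250
SD = 26.8674
CV = (26.8674/51.1250)*100 = 52.5525%

CV = 52.5525%


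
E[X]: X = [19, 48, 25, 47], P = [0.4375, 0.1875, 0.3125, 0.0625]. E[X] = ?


E[X] = 19*0.4375 + 48*0.1875 + 25*0.3125 + 47*0.0625
= 8.3125 + 9.0000 + 7.8125 + 2.9375
= 28.0625

E[X] = 28.0625


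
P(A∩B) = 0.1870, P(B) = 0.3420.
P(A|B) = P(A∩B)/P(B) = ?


P(A|B) = 0.1870/0.3420 = 0.5468

P(A|B) = 0.5468


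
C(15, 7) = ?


C(15,7) = 15!/(7! × 8!)
= 1307674368000/(5040 × 40320)
= 6435

C(15,7) = 6435


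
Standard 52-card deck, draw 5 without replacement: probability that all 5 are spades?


P(all spades) = (13/52) × (12/51) × (11/50) × (10/49) × (9/48)
= 0.0005

P = 0.0005


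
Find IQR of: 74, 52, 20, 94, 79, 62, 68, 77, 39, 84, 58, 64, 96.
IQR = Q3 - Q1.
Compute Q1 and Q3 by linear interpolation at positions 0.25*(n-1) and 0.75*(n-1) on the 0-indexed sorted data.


Sorted: 20, 39, 52, 58, 62, 64, 68, 74, 77, 79, 84, 94, 96
Q1 (25th %ile) = 58.0000
Q3 (75th %ile) = 79.0000
IQR = 79.0000 - 58.0000 = 21.0000

IQR = 21.0000


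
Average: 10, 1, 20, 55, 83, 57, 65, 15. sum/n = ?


Sum = 10 + 1 + 20 + 55 + 83 + 57 + 65 + 15 = 306
n = 8
Mean = 306/8 = 38.2500

Mean = 38.2500


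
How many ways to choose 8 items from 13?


C(13,8) = 13!/(8! × 5!)
= 6227020800/(40320 × 120)
= 1287

C(13,8) = 1287


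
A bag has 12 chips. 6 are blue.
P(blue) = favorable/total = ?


P = 6/12 = 0.5000

P = 0.5000


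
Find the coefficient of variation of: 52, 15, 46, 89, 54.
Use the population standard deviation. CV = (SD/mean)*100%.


Mean = 51.2000
SD = 23.5576
CV = (23.5576/51.2000)*100 = 46.0109%

CV = 46.0109%


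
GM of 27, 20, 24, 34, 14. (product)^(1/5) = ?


Product = 27 × 20 × 24 × 34 × 14 = 6168960
GM = 6168960^(1/5) = 22.8056

GM = 22.8056


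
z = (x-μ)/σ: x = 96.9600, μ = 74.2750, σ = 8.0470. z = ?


z = (96.9600 - 74.2750)/8.0470
= 22.6850/8.0470
= 2.8191

z = 2.8191


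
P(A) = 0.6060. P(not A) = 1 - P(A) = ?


P(not A) = 1 - 0.6060 = 0.3940

P(not A) = 0.3940


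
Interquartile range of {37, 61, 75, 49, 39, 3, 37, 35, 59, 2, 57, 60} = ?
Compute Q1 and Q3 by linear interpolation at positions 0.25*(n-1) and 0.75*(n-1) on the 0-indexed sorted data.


Sorted: 2, 3, 35, 37, 37, 39, 49, 57, 59, 60, 61, 75
Q1 (25th %ile) = 36.5000
Q3 (75th %ile) = 59.2500
IQR = 59.2500 - 36.5000 = 22.7500

IQR = 22.7500


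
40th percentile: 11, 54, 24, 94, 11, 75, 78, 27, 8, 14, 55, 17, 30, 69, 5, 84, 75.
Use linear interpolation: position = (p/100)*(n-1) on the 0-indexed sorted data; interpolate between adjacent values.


Sorted: 5, 8, 11, 11, 14, 17, 24, 27, 30, 54, 55, 69, 75, 75, 78, 84, 94
n = 17
Index = 40/100 * 16 = 6.4000
Lower = data[6] = 24, Upper = data[7] = 27
P40 = 24 + 0.4000*(3) = 25.2000

P40 = 25.2000


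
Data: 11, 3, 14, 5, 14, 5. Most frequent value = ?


Frequencies: 3:1, 5:2, 11:1, 14:2
Max frequency = 2
Mode = 5, 14

Mode = 5, 14


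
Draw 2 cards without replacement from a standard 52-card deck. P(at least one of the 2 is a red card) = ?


P(at least one) = 1 - P(none)
P(none) = (26/52) × (25/51) = 0.245098
P(at least one) = 1 - 0.245098 = 0.7549

P = 0.7549


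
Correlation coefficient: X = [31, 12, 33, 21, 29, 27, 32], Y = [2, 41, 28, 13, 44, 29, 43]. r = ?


Mean X = 26.4286, Mean Y = 28.5714
SD X = 6.966392, SD Y = 14.879105
Cov = -14.244898
r = -14.244898/(6.966392*14.879105) = -0.1374

r = -0.1374


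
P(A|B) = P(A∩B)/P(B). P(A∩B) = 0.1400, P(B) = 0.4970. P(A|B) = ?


P(A|B) = 0.1400/0.4970 = 0.2817

P(A|B) = 0.2817


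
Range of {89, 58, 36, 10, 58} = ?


Max = 89, Min = 10
Range = 89 - 10 = 79

Range = 79


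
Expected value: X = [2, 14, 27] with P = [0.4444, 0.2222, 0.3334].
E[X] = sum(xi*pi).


E[X] = 2*0.4444 + 14*0.2222 + 27*0.3334
= 0.8888 + 3.1108 + 9.0018
= 13.0014

E[X] = 13.0014


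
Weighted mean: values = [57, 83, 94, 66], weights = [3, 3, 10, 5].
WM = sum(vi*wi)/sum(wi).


Numerator = 57*3 + 83*3 + 94*10 + 66*5 = 1690
Denominator = 3 + 3 + 10 + 5 = 21
WM = 1690/21 = 80.4762

WM = 80.4762


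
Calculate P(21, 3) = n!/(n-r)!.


P(21,3) = 21!/18!
= 51090942171709440000/6402373705728000
= 7980

P(21,3) = 7980


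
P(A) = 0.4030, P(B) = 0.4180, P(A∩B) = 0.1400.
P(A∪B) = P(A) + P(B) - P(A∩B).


P(A∪B) = 0.4030 + 0.4180 - 0.1400
= 0.8210 - 0.1400
= 0.6810

P(A∪B) = 0.6810


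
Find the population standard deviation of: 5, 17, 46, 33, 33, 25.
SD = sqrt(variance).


Mean = 26.5000
Variance = 169.9167
SD = sqrt(169.9167) = 13.0352

SD = 13.0352
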